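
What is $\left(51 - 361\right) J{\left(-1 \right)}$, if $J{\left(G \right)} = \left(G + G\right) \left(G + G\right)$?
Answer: $-1240$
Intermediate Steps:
$J{\left(G \right)} = 4 G^{2}$ ($J{\left(G \right)} = 2 G 2 G = 4 G^{2}$)
$\left(51 - 361\right) J{\left(-1 \right)} = \left(51 - 361\right) 4 \left(-1\right)^{2} = - 310 \cdot 4 \cdot 1 = \left(-310\right) 4 = -1240$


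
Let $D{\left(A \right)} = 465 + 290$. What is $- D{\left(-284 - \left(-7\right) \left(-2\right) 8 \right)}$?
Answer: $-755$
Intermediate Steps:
$D{\left(A \right)} = 755$
$- D{\left(-284 - \left(-7\right) \left(-2\right) 8 \right)} = \left(-1\right) 755 = -755$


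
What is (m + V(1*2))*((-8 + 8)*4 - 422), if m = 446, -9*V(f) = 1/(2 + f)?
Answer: -3387605/18 ≈ -1.8820e+5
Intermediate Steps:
V(f) = -1/(9*(2 + f))
(m + V(1*2))*((-8 + 8)*4 - 422) = (446 - 1/(18 + 9*(1*2)))*((-8 + 8)*4 - 422) = (446 - 1/(18 + 9*2))*(0*4 - 422) = (446 - 1/(18 + 18))*(0 - 422) = (446 - 1/36)*(-422) = (16055/36)*(-422) = -3387605/18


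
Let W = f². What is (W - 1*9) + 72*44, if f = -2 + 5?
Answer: 3168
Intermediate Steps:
f = 3
W = 9 (W = 3² = 9)
(W - 1*9) + 72*44 = (9 - 1*9) + 72*44 = (9 - 9) + 3168 = 0 + 3168 = 3168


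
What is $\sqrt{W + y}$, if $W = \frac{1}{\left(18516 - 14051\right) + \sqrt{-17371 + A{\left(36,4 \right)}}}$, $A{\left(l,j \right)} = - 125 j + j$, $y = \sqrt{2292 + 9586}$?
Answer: $\frac{\sqrt{22273755195 + 99541446886116 \sqrt{11878} - 4988523 i \sqrt{17867}}}{9977046} \approx 10.44 - 3.2083 \cdot 10^{-7} i$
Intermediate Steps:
$y = \sqrt{11878} \approx 108.99$
$A{\left(l,j \right)} = - 124 j$
$W = \frac{1}{4465 + i \sqrt{17867}}$ ($W = \frac{1}{\left(18516 - 14051\right) + \sqrt{-17371 - 496}} = \frac{1}{4465 + \sqrt{-17867}} = \frac{1}{4465 + i \sqrt{17867}} \approx 0.00022376 - 6.6988 \cdot 10^{-6} i$)
$\sqrt{W + y} = \sqrt{\left(\frac{4465}{19954092} - \frac{i \sqrt{17867}}{19954092}\right) + \sqrt{11878}} = \sqrt{\frac{4465}{19954092} + \sqrt{11878} - \frac{i \sqrt{17867}}{19954092}}$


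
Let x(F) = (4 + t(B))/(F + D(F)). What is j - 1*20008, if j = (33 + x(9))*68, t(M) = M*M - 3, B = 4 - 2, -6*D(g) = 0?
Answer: -159536/9 ≈ -17726.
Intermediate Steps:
D(g) = 0 (D(g) = -⅙*0 = 0)
B = 2
t(M) = -3 + M² (t(M) = M² - 3 = -3 + M²)
x(F) = 5/F (x(F) = (4 + (-3 + 2²))/(F + 0) = (4 + (-3 + 4))/F = (4 + 1)/F = 5/F)
j = 20536/9 (j = (33 + 5/9)*68 = (302/9)*68 = 20536/9 ≈ 2281.8)
j - 1*20008 = 20536/9 - 1*20008 = 20536/9 - 20008 = -159536/9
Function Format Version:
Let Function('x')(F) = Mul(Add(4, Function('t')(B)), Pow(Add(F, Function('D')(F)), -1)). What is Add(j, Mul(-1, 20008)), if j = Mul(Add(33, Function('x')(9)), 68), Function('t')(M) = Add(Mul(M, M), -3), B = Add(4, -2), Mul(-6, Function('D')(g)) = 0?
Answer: Rational(-159536, 9) ≈ -17726.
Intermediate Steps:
Function('D')(g) = 0 (Function('D')(g) = Mul(Rational(-1, 6), 0) = 0)
B = 2
Function('t')(M) = Add(-3, Pow(M, 2)) (Function('t')(M) = Add(Pow(M, 2), -3) = Add(-3, Pow(M, 2)))
Function('x')(F) = Mul(5, Pow(F, -1)) (Function('x')(F) = Mul(Add(4, Add(-3, Pow(2, 2))), Pow(Add(F, 0), -1)) = Mul(Add(4, Add(-3, 4)), Pow(F, -1)) = Mul(Add(4, 1), Pow(F, -1)) = Mul(5, Pow(F, -1)))
j = Rational(20536, 9) (j = Mul(Add(33, Mul(5, Pow(9, -1))), 68) = Mul(Add(33, Mul(5, Rational(1, 9))), 68) = Mul(Add(33, Rational(5, 9)), 68) = Mul(Rational(302, 9), 68) = Rational(20536, 9) ≈ 2281.8)
Add(j, Mul(-1, 20008)) = Add(Rational(20536, 9), Mul(-1, 20008)) = Add(Rational(20536, 9), -20008) = Rational(-159536, 9)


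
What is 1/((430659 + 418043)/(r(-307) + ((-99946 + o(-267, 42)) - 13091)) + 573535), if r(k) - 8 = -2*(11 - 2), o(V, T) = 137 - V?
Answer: 112643/64603854303 ≈ 1.7436e-6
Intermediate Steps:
r(k) = -10 (r(k) = 8 - 2*(11 - 2) = 8 - 2*9 = 8 - 18 = -10)
1/((430659 + 418043)/(r(-307) + ((-99946 + o(-267, 42)) - 13091)) + 573535) = 1/((430659 + 418043)/(-10 + ((-99946 + (137 - 1*(-267))) - 13091)) + 573535) = 1/(848702/(-10 + ((-99946 + (137 + 267)) - 13091)) + 573535) = 1/(848702/(-10 + ((-99946 + 404) - 13091)) + 573535) = 1/(848702/(-10 + (-99542 - 13091)) + 573535) = 1/(848702/(-10 - 112633) + 573535) = 1/(848702/(-112643) + 573535) = 1/(848702*(-1/112643) + 573535) = 1/(-848702/112643 + 573535) = 1/(64603854303/112643) = 112643/64603854303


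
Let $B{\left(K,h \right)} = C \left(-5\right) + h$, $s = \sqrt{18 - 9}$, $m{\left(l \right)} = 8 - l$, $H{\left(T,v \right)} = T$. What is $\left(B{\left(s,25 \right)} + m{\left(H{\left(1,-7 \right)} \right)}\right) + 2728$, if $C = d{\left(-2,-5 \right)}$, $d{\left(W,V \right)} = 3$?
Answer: $2745$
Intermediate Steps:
$C = 3$
$s = 3$ ($s = \sqrt{9} = 3$)
$B{\left(K,h \right)} = -15 + h$ ($B{\left(K,h \right)} = 3 \left(-5\right) + h = -15 + h$)
$\left(B{\left(s,25 \right)} + m{\left(H{\left(1,-7 \right)} \right)}\right) + 2728 = \left(\left(-15 + 25\right) + \left(8 - 1\right)\right) + 2728 = \left(10 + \left(8 - 1\right)\right) + 2728 = \left(10 + 7\right) + 2728 = 17 + 2728 = 2745$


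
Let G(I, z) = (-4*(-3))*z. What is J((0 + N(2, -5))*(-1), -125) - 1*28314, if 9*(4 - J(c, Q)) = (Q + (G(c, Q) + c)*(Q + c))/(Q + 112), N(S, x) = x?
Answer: -3132995/117 ≈ -26778.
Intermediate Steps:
G(I, z) = 12*z
J(c, Q) = 4 - (Q + (Q + c)*(c + 12*Q))/(9*(112 + Q)) (J(c, Q) = 4 - (Q + (12*Q + c)*(Q + c))/(9*(Q + 112)) = 4 - (Q + (c + 12*Q)*(Q + c))/(9*(112 + Q)) = 4 - (Q + (Q + c)*(c + 12*Q))/(9*(112 + Q)))
J((0 + N(2, -5))*(-1), -125) - 1*28314 = (4032 - ((0 - 5)*(-1))² - 12*(-125)² + 35*(-125) - 13*(-125)*(0 - 5)*(-1))/(9*(112 - 125)) - 1*28314 = (⅑)*(4032 - (-5*(-1))² - 12*15625 - 4375 - 13*(-125)*(-5*(-1)))/(-13) - 28314 = (⅑)*(-1/13)*(4032 - 1*5² - 187500 - 4375 - 13*(-125)*5) - 28314 = (⅑)*(-1/13)*(4032 - 1*25 - 187500 - 4375 + 8125) - 28314 = (⅑)*(-1/13)*(4032 - 25 - 187500 - 4375 + 8125) - 28314 = (⅑)*(-1/13)*(-179743) - 28314 = 179743/117 - 28314 = -3132995/117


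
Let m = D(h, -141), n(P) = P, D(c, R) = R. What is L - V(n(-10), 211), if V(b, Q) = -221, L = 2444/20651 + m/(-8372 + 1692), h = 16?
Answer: 30505895991/137948680 ≈ 221.14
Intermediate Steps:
m = -141
L = 19237711/137948680 (L = 2444/20651 - 141/(-8372 + 1692) = 2444*(1/20651) - 141/(-6680) = 2444/20651 - 141*(-1/6680) = 2444/20651 + 141/6680 = 19237711/137948680 ≈ 0.13946)
L - V(n(-10), 211) = 19237711/137948680 - 1*(-221) = 19237711/137948680 + 221 = 30505895991/137948680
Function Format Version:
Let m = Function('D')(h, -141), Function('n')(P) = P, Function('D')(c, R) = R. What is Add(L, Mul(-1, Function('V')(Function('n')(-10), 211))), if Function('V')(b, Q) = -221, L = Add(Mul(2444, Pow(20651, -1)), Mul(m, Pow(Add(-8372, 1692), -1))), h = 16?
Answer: Rational(30505895991, 137948680) ≈ 221.14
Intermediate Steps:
m = -141
L = Rational(19237711, 137948680) (L = Add(Mul(2444, Pow(20651, -1)), Mul(-141, Pow(Add(-8372, 1692), -1))) = Add(Mul(2444, Rational(1, 20651)), Mul(-141, Pow(-6680, -1))) = Add(Rational(2444, 20651), Mul(-141, Rational(-1, 6680))) = Add(Rational(2444, 20651), Rational(141, 6680)) = Rational(19237711, 137948680) ≈ 0.13946)
Add(L, Mul(-1, Function('V')(Function('n')(-10), 211))) = Add(Rational(19237711, 137948680), Mul(-1, -221)) = Add(Rational(19237711, 137948680), 221) = Rational(30505895991, 137948680)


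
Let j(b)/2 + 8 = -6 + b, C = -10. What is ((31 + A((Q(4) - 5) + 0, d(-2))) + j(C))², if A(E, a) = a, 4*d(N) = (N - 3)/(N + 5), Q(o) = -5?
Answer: 43681/144 ≈ 303.34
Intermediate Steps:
d(N) = (-3 + N)/(4*(5 + N)) (d(N) = ((N - 3)/(N + 5))/4 = ((-3 + N)/(5 + N))/4 = (-3 + N)/(4*(5 + N)))
j(b) = -28 + 2*b (j(b) = -16 + 2*(-6 + b) = -16 + (-12 + 2*b) = -28 + 2*b)
((31 + A((Q(4) - 5) + 0, d(-2))) + j(C))² = ((31 + (-3 - 2)/(4*(5 - 2))) + (-28 + 2*(-10)))² = ((31 + (¼)*(-5)/3) + (-28 - 20))² = ((31 + (¼)*(⅓)*(-5)) - 48)² = ((31 - 5/12) - 48)² = (367/12 - 48)² = (-209/12)² = 43681/144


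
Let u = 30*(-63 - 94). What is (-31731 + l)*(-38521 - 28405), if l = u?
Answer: 2438850366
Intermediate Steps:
u = -4710 (u = 30*(-157) = -4710)
l = -4710
(-31731 + l)*(-38521 - 28405) = (-31731 - 4710)*(-38521 - 28405) = -36441*(-66926) = 2438850366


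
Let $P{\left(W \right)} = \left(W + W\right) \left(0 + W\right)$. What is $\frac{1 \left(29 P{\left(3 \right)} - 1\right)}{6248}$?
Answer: $\frac{521}{6248} \approx 0.083387$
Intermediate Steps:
$P{\left(W \right)} = 2 W^{2}$ ($P{\left(W \right)} = 2 W W = 2 W^{2}$)
$\frac{1 \left(29 P{\left(3 \right)} - 1\right)}{6248} = \frac{1 \left(29 \cdot 2 \cdot 3^{2} - 1\right)}{6248} = 1 \left(29 \cdot 2 \cdot 9 - 1\right) \frac{1}{6248} = 1 \left(29 \cdot 18 - 1\right) \frac{1}{6248} = 1 \left(522 - 1\right) \frac{1}{6248} = 1 \cdot 521 \cdot \frac{1}{6248} = 521 \cdot \frac{1}{6248} = \frac{521}{6248}$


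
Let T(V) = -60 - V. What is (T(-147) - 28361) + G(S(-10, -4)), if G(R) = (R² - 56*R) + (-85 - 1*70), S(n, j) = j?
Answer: -28189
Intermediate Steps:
G(R) = -155 + R² - 56*R (G(R) = (R² - 56*R) + (-85 - 70) = (R² - 56*R) - 155 = -155 + R² - 56*R)
(T(-147) - 28361) + G(S(-10, -4)) = ((-60 - 1*(-147)) - 28361) + (-155 + (-4)² - 56*(-4)) = ((-60 + 147) - 28361) + (-155 + 16 + 224) = (87 - 28361) + 85 = -28274 + 85 = -28189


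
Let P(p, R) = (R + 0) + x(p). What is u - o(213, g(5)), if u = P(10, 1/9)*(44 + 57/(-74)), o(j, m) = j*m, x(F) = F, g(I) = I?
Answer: -418181/666 ≈ -627.90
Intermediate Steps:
P(p, R) = R + p (P(p, R) = (R + 0) + p = R + p)
u = 291109/666 (u = (1/9 + 10)*(44 + 57/(-74)) = (⅑ + 10)*(44 + 57*(-1/74)) = 91*(44 - 57/74)/9 = (91/9)*(3199/74) = 291109/666 ≈ 437.10)
u - o(213, g(5)) = 291109/666 - 213*5 = 291109/666 - 1*1065 = 291109/666 - 1065 = -418181/666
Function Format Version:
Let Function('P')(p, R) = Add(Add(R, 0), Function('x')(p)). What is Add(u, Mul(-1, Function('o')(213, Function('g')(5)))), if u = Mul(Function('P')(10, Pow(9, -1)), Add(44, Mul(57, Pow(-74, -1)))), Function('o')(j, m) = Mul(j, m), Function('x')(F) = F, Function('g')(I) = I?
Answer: Rational(-418181, 666) ≈ -627.90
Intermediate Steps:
Function('P')(p, R) = Add(R, p) (Function('P')(p, R) = Add(Add(R, 0), p) = Add(R, p))
u = Rational(291109, 666) (u = Mul(Add(Pow(9, -1), 10), Add(44, Mul(57, Pow(-74, -1)))) = Mul(Add(Rational(1, 9), 10), Add(44, Mul(57, Rational(-1, 74)))) = Mul(Rational(91, 9), Add(44, Rational(-57, 74))) = Mul(Rational(91, 9), Rational(3199, 74)) = Rational(291109, 666) ≈ 437.10)
Add(u, Mul(-1, Function('o')(213, Function('g')(5)))) = Add(Rational(291109, 666), Mul(-1, Mul(213, 5))) = Add(Rational(291109, 666), Mul(-1, 1065)) = Add(Rational(291109, 666), -1065) = Rational(-418181, 666)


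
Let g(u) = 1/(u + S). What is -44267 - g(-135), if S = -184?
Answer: -14121172/319 ≈ -44267.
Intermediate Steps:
g(u) = 1/(-184 + u) (g(u) = 1/(u - 184) = 1/(-184 + u))
-44267 - g(-135) = -44267 - 1/(-184 - 135) = -44267 - 1/(-319) = -44267 - 1*(-1/319) = -44267 + 1/319 = -14121172/319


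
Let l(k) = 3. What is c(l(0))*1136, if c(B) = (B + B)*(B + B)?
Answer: 40896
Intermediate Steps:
c(B) = 4*B**2 (c(B) = (2*B)*(2*B) = 4*B**2)
c(l(0))*1136 = (4*3**2)*1136 = (4*9)*1136 = 36*1136 = 40896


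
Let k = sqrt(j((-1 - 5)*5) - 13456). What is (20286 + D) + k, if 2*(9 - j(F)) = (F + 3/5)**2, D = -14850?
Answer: 5436 + I*sqrt(1387918)/10 ≈ 5436.0 + 117.81*I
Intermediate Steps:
j(F) = 9 - (3/5 + F)**2/2 (j(F) = 9 - (F + 3/5)**2/2 = 9 - (3/5 + F)**2/2)
k = I*sqrt(1387918)/10 (k = sqrt((9 - (3 + 5*((-1 - 5)*5))**2/50) - 13456) = sqrt((9 - (3 + 5*(-6*5))**2/50) - 13456) = sqrt((9 - (3 + 5*(-30))**2/50) - 13456) = sqrt((9 - (3 - 150)**2/50) - 13456) = sqrt((9 - 1/50*(-147)**2) - 13456) = sqrt((9 - 1/50*21609) - 13456) = sqrt((9 - 21609/50) - 13456) = sqrt(-21159/50 - 13456) = sqrt(-693959/50) = I*sqrt(1387918)/10 ≈ 117.81*I)
(20286 + D) + k = (20286 - 14850) + I*sqrt(1387918)/10 = 5436 + I*sqrt(1387918)/10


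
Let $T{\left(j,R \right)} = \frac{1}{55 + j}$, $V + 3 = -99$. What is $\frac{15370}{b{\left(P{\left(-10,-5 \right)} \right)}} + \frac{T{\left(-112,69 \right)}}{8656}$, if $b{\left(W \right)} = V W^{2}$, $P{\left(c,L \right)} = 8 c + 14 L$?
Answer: $- \frac{63214417}{9436122000} \approx -0.0066992$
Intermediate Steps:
$V = -102$ ($V = -3 - 99 = -102$)
$b{\left(W \right)} = - 102 W^{2}$
$\frac{15370}{b{\left(P{\left(-10,-5 \right)} \right)}} + \frac{T{\left(-112,69 \right)}}{8656} = \frac{15370}{\left(-102\right) \left(8 \left(-10\right) + 14 \left(-5\right)\right)^{2}} + \frac{1}{\left(55 - 112\right) 8656} = \frac{15370}{\left(-102\right) \left(-80 - 70\right)^{2}} + \frac{1}{-57} \cdot \frac{1}{8656} = \frac{15370}{\left(-102\right) \left(-150\right)^{2}} - \frac{1}{493392} = \frac{15370}{\left(-102\right) 22500} - \frac{1}{493392} = \frac{15370}{-2295000} - \frac{1}{493392} = 15370 \left(- \frac{1}{2295000}\right) - \frac{1}{493392} = - \frac{1537}{229500} - \frac{1}{493392} = - \frac{63214417}{9436122000}$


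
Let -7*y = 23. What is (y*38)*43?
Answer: -37582/7 ≈ -5368.9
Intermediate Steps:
y = -23/7 (y = -1/7*23 = -23/7 ≈ -3.2857)
(y*38)*43 = -23/7*38*43 = -874/7*43 = -37582/7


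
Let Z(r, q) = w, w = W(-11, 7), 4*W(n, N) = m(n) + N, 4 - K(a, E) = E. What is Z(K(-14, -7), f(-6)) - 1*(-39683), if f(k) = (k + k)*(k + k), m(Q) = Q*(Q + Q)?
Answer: 158981/4 ≈ 39745.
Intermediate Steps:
m(Q) = 2*Q**2 (m(Q) = Q*(2*Q) = 2*Q**2)
K(a, E) = 4 - E
W(n, N) = n**2/2 + N/4 (W(n, N) = (2*n**2 + N)/4 = (N + 2*n**2)/4 = n**2/2 + N/4)
w = 249/4 (w = (1/2)*(-11)**2 + (1/4)*7 = (1/2)*121 + 7/4 = 121/2 + 7/4 = 249/4 ≈ 62.250)
f(k) = 4*k**2 (f(k) = (2*k)*(2*k) = 4*k**2)
Z(r, q) = 249/4
Z(K(-14, -7), f(-6)) - 1*(-39683) = 249/4 - 1*(-39683) = 249/4 + 39683 = 158981/4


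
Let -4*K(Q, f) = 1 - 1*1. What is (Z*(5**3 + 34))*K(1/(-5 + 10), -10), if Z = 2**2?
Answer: 0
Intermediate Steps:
K(Q, f) = 0 (K(Q, f) = -(1 - 1*1)/4 = -(1 - 1)/4 = -1/4*0 = 0)
Z = 4
(Z*(5**3 + 34))*K(1/(-5 + 10), -10) = (4*(5**3 + 34))*0 = (4*(125 + 34))*0 = (4*159)*0 = 636*0 = 0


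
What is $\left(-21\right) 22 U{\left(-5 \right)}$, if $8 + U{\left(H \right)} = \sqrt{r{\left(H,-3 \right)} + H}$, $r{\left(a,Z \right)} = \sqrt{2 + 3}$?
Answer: $3696 - 462 \sqrt{-5 + \sqrt{5}} \approx 3696.0 - 768.08 i$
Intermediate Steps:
$r{\left(a,Z \right)} = \sqrt{5}$
$U{\left(H \right)} = -8 + \sqrt{H + \sqrt{5}}$ ($U{\left(H \right)} = -8 + \sqrt{\sqrt{5} + H} = -8 + \sqrt{H + \sqrt{5}}$)
$\left(-21\right) 22 U{\left(-5 \right)} = \left(-21\right) 22 \left(-8 + \sqrt{-5 + \sqrt{5}}\right) = - 462 \left(-8 + \sqrt{-5 + \sqrt{5}}\right) = 3696 - 462 \sqrt{-5 + \sqrt{5}}$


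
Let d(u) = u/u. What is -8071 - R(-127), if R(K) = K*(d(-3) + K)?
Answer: -24073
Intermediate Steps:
d(u) = 1
R(K) = K*(1 + K)
-8071 - R(-127) = -8071 - (-127)*(1 - 127) = -8071 - (-127)*(-126) = -8071 - 1*16002 = -8071 - 16002 = -24073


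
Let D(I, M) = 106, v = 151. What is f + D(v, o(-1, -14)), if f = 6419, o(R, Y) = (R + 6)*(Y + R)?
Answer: 6525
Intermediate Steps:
o(R, Y) = (6 + R)*(R + Y)
f + D(v, o(-1, -14)) = 6419 + 106 = 6525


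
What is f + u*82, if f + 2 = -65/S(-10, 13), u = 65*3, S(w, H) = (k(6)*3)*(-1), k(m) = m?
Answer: 287849/18 ≈ 15992.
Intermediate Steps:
S(w, H) = -18 (S(w, H) = (6*3)*(-1) = 18*(-1) = -18)
u = 195
f = 29/18 (f = -2 - 65/(-18) = -2 - 65*(-1/18) = -2 + 65/18 = 29/18 ≈ 1.6111)
f + u*82 = 29/18 + 195*82 = 29/18 + 15990 = 287849/18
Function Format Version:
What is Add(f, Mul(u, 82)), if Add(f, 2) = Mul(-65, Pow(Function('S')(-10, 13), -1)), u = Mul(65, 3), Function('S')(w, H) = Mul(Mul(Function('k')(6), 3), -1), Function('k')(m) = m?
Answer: Rational(287849, 18) ≈ 15992.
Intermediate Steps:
Function('S')(w, H) = -18 (Function('S')(w, H) = Mul(Mul(6, 3), -1) = Mul(18, -1) = -18)
u = 195
f = Rational(29, 18) (f = Add(-2, Mul(-65, Pow(-18, -1))) = Add(-2, Mul(-65, Rational(-1, 18))) = Add(-2, Rational(65, 18)) = Rational(29, 18) ≈ 1.6111)
Add(f, Mul(u, 82)) = Add(Rational(29, 18), Mul(195, 82)) = Add(Rational(29, 18), 15990) = Rational(287849, 18)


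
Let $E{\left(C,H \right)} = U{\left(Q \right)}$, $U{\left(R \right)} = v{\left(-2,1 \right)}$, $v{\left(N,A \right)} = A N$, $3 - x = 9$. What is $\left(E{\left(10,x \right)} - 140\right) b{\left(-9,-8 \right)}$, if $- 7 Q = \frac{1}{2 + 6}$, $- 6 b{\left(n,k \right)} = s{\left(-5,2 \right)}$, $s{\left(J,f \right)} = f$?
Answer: $\frac{142}{3} \approx 47.333$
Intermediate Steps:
$b{\left(n,k \right)} = - \frac{1}{3}$ ($b{\left(n,k \right)} = \left(- \frac{1}{6}\right) 2 = - \frac{1}{3}$)
$x = -6$ ($x = 3 - 9 = -6$)
$Q = - \frac{1}{56}$ ($Q = - \frac{1}{7 \left(2 + 6\right)} = - \frac{1}{7 \cdot 8} = \left(- \frac{1}{7}\right) \frac{1}{8} = - \frac{1}{56} \approx -0.017857$)
$U{\left(R \right)} = -2$ ($U{\left(R \right)} = 1 \left(-2\right) = -2$)
$E{\left(C,H \right)} = -2$
$\left(E{\left(10,x \right)} - 140\right) b{\left(-9,-8 \right)} = \left(-2 - 140\right) \left(- \frac{1}{3}\right) = \left(-142\right) \left(- \frac{1}{3}\right) = \frac{142}{3}$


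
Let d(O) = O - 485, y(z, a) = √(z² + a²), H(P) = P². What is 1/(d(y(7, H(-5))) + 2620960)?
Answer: 2620475/6866889224951 - √674/6866889224951 ≈ 3.8161e-7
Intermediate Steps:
y(z, a) = √(a² + z²)
d(O) = -485 + O
1/(d(y(7, H(-5))) + 2620960) = 1/((-485 + √(((-5)²)² + 7²)) + 2620960) = 1/((-485 + √(25² + 49)) + 2620960) = 1/((-485 + √(625 + 49)) + 2620960) = 1/((-485 + √674) + 2620960) = 1/(2620475 + √674)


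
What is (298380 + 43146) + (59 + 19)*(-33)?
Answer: 338952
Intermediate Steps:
(298380 + 43146) + (59 + 19)*(-33) = 341526 + 78*(-33) = 341526 - 2574 = 338952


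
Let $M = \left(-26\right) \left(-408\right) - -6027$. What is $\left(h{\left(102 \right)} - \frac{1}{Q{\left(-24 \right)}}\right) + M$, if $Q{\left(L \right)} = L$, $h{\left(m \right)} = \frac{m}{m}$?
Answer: $\frac{399265}{24} \approx 16636.0$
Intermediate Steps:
$h{\left(m \right)} = 1$
$M = 16635$ ($M = 10608 + 6027 = 16635$)
$\left(h{\left(102 \right)} - \frac{1}{Q{\left(-24 \right)}}\right) + M = \left(1 - \frac{1}{-24}\right) + 16635 = \left(1 - - \frac{1}{24}\right) + 16635 = \left(1 + \frac{1}{24}\right) + 16635 = \frac{25}{24} + 16635 = \frac{399265}{24}$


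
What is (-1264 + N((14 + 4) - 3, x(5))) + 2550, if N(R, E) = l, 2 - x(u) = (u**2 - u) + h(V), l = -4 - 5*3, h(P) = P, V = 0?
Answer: 1267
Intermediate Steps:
l = -19 (l = -4 - 15 = -19)
x(u) = 2 + u - u**2 (x(u) = 2 - ((u**2 - u) + 0) = 2 - (u**2 - u) = 2 + (u - u**2) = 2 + u - u**2)
N(R, E) = -19
(-1264 + N((14 + 4) - 3, x(5))) + 2550 = (-1264 - 19) + 2550 = -1283 + 2550 = 1267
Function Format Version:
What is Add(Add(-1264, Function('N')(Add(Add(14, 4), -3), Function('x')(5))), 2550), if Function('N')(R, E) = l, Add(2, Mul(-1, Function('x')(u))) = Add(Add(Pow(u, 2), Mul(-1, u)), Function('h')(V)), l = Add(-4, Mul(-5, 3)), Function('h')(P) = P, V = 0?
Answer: 1267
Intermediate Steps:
l = -19 (l = Add(-4, -15) = -19)
Function('x')(u) = Add(2, u, Mul(-1, Pow(u, 2))) (Function('x')(u) = Add(2, Mul(-1, Add(Add(Pow(u, 2), Mul(-1, u)), 0))) = Add(2, Mul(-1, Add(Pow(u, 2), Mul(-1, u)))) = Add(2, Add(u, Mul(-1, Pow(u, 2)))) = Add(2, u, Mul(-1, Pow(u, 2))))
Function('N')(R, E) = -19
Add(Add(-1264, Function('N')(Add(Add(14, 4), -3), Function('x')(5))), 2550) = Add(Add(-1264, -19), 2550) = Add(-1283, 2550) = 1267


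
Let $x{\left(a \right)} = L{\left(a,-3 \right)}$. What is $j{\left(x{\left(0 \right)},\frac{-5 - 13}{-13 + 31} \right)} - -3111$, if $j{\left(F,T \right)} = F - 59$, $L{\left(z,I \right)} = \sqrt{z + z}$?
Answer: $3052$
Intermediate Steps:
$L{\left(z,I \right)} = \sqrt{2} \sqrt{z}$ ($L{\left(z,I \right)} = \sqrt{2 z} = \sqrt{2} \sqrt{z}$)
$x{\left(a \right)} = \sqrt{2} \sqrt{a}$
$j{\left(F,T \right)} = -59 + F$
$j{\left(x{\left(0 \right)},\frac{-5 - 13}{-13 + 31} \right)} - -3111 = \left(-59 + \sqrt{2} \sqrt{0}\right) - -3111 = \left(-59 + \sqrt{2} \cdot 0\right) + 3111 = \left(-59 + 0\right) + 3111 = -59 + 3111 = 3052$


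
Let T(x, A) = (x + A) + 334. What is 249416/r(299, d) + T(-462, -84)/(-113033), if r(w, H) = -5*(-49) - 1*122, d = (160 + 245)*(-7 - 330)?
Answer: 28192264804/13903059 ≈ 2027.8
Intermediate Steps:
T(x, A) = 334 + A + x (T(x, A) = (A + x) + 334 = 334 + A + x)
d = -136485 (d = 405*(-337) = -136485)
r(w, H) = 123 (r(w, H) = 245 - 122 = 123)
249416/r(299, d) + T(-462, -84)/(-113033) = 249416/123 + (334 - 84 - 462)/(-113033) = 249416*(1/123) - 212*(-1/113033) = 249416/123 + 212/113033 = 28192264804/13903059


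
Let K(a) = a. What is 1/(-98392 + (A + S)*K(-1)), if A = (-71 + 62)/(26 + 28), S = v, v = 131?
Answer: -6/591137 ≈ -1.0150e-5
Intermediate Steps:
S = 131
A = -⅙ (A = -9/54 = -9*1/54 = -⅙ ≈ -0.16667)
1/(-98392 + (A + S)*K(-1)) = 1/(-98392 + (-⅙ + 131)*(-1)) = 1/(-98392 + (785/6)*(-1)) = 1/(-98392 - 785/6) = 1/(-591137/6) = -6/591137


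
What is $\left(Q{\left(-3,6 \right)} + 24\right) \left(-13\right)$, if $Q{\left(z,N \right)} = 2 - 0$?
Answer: $-338$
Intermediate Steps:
$Q{\left(z,N \right)} = 2$ ($Q{\left(z,N \right)} = 2 + 0 = 2$)
$\left(Q{\left(-3,6 \right)} + 24\right) \left(-13\right) = \left(2 + 24\right) \left(-13\right) = 26 \left(-13\right) = -338$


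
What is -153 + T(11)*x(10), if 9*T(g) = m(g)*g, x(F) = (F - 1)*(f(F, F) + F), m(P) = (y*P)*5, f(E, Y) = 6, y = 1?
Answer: 9527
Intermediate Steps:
m(P) = 5*P (m(P) = (1*P)*5 = P*5 = 5*P)
x(F) = (-1 + F)*(6 + F) (x(F) = (F - 1)*(6 + F) = (-1 + F)*(6 + F))
T(g) = 5*g**2/9 (T(g) = ((5*g)*g)/9 = (5*g**2)/9 = 5*g**2/9)
-153 + T(11)*x(10) = -153 + ((5/9)*11**2)*(-6 + 10**2 + 5*10) = -153 + ((5/9)*121)*(-6 + 100 + 50) = -153 + (605/9)*144 = -153 + 9680 = 9527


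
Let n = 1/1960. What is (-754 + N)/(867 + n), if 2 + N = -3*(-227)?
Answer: -147000/1699321 ≈ -0.086505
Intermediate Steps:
n = 1/1960 ≈ 0.00051020
N = 679 (N = -2 - 3*(-227) = -2 + 681 = 679)
(-754 + N)/(867 + n) = (-754 + 679)/(867 + 1/1960) = -75/1699321/1960 = -75*1960/1699321 = -147000/1699321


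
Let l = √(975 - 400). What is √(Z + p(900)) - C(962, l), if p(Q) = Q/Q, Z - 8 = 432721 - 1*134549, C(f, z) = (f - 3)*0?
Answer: √298181 ≈ 546.06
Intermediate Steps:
l = 5*√23 (l = √575 = 5*√23 ≈ 23.979)
C(f, z) = 0 (C(f, z) = (-3 + f)*0 = 0)
Z = 298180 (Z = 8 + (432721 - 1*134549) = 8 + (432721 - 134549) = 8 + 298172 = 298180)
p(Q) = 1
√(Z + p(900)) - C(962, l) = √(298180 + 1) - 1*0 = √298181 + 0 = √298181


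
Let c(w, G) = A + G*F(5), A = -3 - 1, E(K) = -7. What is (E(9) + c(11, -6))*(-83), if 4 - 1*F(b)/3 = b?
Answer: -581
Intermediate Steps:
F(b) = 12 - 3*b
A = -4
c(w, G) = -4 - 3*G (c(w, G) = -4 + G*(12 - 3*5) = -4 + G*(12 - 15) = -4 + G*(-3) = -4 - 3*G)
(E(9) + c(11, -6))*(-83) = (-7 + (-4 - 3*(-6)))*(-83) = (-7 + (-4 + 18))*(-83) = (-7 + 14)*(-83) = 7*(-83) = -581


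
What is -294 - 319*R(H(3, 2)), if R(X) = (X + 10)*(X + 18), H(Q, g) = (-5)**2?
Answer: -480389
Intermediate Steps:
H(Q, g) = 25
R(X) = (10 + X)*(18 + X)
-294 - 319*R(H(3, 2)) = -294 - 319*(180 + 25**2 + 28*25) = -294 - 319*(180 + 625 + 700) = -294 - 319*1505 = -294 - 480095 = -480389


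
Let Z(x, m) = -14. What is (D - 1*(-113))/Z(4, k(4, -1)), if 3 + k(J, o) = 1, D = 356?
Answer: -67/2 ≈ -33.500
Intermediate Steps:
k(J, o) = -2 (k(J, o) = -3 + 1 = -2)
(D - 1*(-113))/Z(4, k(4, -1)) = (356 - 1*(-113))/(-14) = (356 + 113)*(-1/14) = 469*(-1/14) = -67/2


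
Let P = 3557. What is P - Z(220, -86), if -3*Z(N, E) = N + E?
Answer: 10805/3 ≈ 3601.7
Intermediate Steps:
Z(N, E) = -E/3 - N/3 (Z(N, E) = -(N + E)/3 = -(E + N)/3 = -E/3 - N/3)
P - Z(220, -86) = 3557 - (-⅓*(-86) - ⅓*220) = 3557 - (86/3 - 220/3) = 3557 - 1*(-134/3) = 3557 + 134/3 = 10805/3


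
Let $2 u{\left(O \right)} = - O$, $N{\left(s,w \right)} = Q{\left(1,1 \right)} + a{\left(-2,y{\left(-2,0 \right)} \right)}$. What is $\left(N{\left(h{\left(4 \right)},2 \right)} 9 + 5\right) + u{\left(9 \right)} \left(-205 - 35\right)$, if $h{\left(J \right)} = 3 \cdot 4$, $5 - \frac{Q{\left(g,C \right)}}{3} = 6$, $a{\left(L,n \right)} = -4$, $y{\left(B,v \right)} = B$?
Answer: $1022$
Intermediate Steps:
$Q{\left(g,C \right)} = -3$ ($Q{\left(g,C \right)} = 15 - 18 = -3$)
$h{\left(J \right)} = 12$
$N{\left(s,w \right)} = -7$ ($N{\left(s,w \right)} = -3 - 4 = -7$)
$u{\left(O \right)} = - \frac{O}{2}$ ($u{\left(O \right)} = \frac{\left(-1\right) O}{2} = - \frac{O}{2}$)
$\left(N{\left(h{\left(4 \right)},2 \right)} 9 + 5\right) + u{\left(9 \right)} \left(-205 - 35\right) = \left(\left(-7\right) 9 + 5\right) + \left(- \frac{1}{2}\right) 9 \left(-205 - 35\right) = \left(-63 + 5\right) - -1080 = -58 + 1080 = 1022$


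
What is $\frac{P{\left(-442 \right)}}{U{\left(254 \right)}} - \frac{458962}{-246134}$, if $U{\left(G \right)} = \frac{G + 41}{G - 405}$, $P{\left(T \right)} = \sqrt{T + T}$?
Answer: $\frac{32783}{17581} - \frac{302 i \sqrt{221}}{295} \approx 1.8647 - 15.219 i$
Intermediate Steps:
$P{\left(T \right)} = \sqrt{2} \sqrt{T}$ ($P{\left(T \right)} = \sqrt{2 T} = \sqrt{2} \sqrt{T}$)
$U{\left(G \right)} = \frac{41 + G}{-405 + G}$
$\frac{P{\left(-442 \right)}}{U{\left(254 \right)}} - \frac{458962}{-246134} = \frac{\sqrt{2} \sqrt{-442}}{\frac{1}{-405 + 254} \left(41 + 254\right)} - \frac{458962}{-246134} = \frac{\sqrt{2} i \sqrt{442}}{\frac{1}{-151} \cdot 295} - - \frac{32783}{17581} = \frac{2 i \sqrt{221}}{\left(- \frac{1}{151}\right) 295} + \frac{32783}{17581} = \frac{2 i \sqrt{221}}{- \frac{295}{151}} + \frac{32783}{17581} = 2 i \sqrt{221} \left(- \frac{151}{295}\right) + \frac{32783}{17581} = - \frac{302 i \sqrt{221}}{295} + \frac{32783}{17581} = \frac{32783}{17581} - \frac{302 i \sqrt{221}}{295}$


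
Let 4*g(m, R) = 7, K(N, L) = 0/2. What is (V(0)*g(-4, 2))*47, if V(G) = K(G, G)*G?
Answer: 0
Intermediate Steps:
K(N, L) = 0 (K(N, L) = 0*(1/2) = 0)
V(G) = 0 (V(G) = 0*G = 0)
g(m, R) = 7/4 (g(m, R) = (1/4)*7 = 7/4)
(V(0)*g(-4, 2))*47 = (0*(7/4))*47 = 0*47 = 0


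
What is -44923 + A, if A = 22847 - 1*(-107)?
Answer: -21969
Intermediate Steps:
A = 22954 (A = 22847 + 107 = 22954)
-44923 + A = -44923 + 22954 = -21969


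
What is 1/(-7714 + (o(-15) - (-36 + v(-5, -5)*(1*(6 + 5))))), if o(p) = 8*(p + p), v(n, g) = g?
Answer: -1/7863 ≈ -0.00012718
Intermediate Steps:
o(p) = 16*p (o(p) = 8*(2*p) = 16*p)
1/(-7714 + (o(-15) - (-36 + v(-5, -5)*(1*(6 + 5))))) = 1/(-7714 + (16*(-15) - (-36 - 5*(6 + 5)))) = 1/(-7714 + (-240 - (-36 - 5*11))) = 1/(-7714 + (-240 - (-36 - 55))) = 1/(-7714 + (-240 - 1*(-91))) = 1/(-7714 + (-240 + 91)) = 1/(-7714 - 149) = 1/(-7863) = -1/7863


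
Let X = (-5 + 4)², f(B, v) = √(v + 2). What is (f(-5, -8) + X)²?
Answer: (1 + I*√6)² ≈ -5.0 + 4.899*I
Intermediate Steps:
f(B, v) = √(2 + v)
X = 1 (X = (-1)² = 1)
(f(-5, -8) + X)² = (√(2 - 8) + 1)² = (√(-6) + 1)² = (I*√6 + 1)² = (1 + I*√6)²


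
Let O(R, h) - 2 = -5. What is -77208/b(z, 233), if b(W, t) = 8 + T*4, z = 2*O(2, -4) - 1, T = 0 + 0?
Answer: -9651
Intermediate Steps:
O(R, h) = -3 (O(R, h) = 2 - 5 = -3)
T = 0
z = -7 (z = 2*(-3) - 1 = -6 - 1 = -7)
b(W, t) = 8 (b(W, t) = 8 + 0*4 = 8 + 0 = 8)
-77208/b(z, 233) = -77208/8 = -77208*⅛ = -9651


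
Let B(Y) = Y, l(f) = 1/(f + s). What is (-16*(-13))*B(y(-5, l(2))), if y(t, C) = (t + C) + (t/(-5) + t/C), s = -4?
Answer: 1144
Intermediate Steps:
l(f) = 1/(-4 + f) (l(f) = 1/(f - 4) = 1/(-4 + f))
y(t, C) = C + 4*t/5 + t/C (y(t, C) = (C + t) + (t*(-⅕) + t/C) = (C + t) + (-t/5 + t/C) = C + 4*t/5 + t/C)
(-16*(-13))*B(y(-5, l(2))) = (-16*(-13))*(1/(-4 + 2) + (⅘)*(-5) - 5/(1/(-4 + 2))) = 208*(1/(-2) - 4 - 5/(1/(-2))) = 208*(-½ - 4 - 5/(-½)) = 208*(-½ - 4 - 5*(-2)) = 208*(-½ - 4 + 10) = 208*(11/2) = 1144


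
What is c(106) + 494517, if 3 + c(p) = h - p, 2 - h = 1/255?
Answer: 126074549/255 ≈ 4.9441e+5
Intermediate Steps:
h = 509/255 (h = 2 - 1/255 = 509/255 ≈ 1.9961)
c(p) = -256/255 - p (c(p) = -3 + (509/255 - p) = -256/255 - p)
c(106) + 494517 = (-256/255 - 1*106) + 494517 = (-256/255 - 106) + 494517 = -27286/255 + 494517 = 126074549/255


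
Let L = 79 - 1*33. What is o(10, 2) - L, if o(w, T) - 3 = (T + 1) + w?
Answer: -30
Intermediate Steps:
o(w, T) = 4 + T + w (o(w, T) = 3 + ((T + 1) + w) = 3 + ((1 + T) + w) = 3 + (1 + T + w) = 4 + T + w)
L = 46 (L = 79 - 33 = 46)
o(10, 2) - L = (4 + 2 + 10) - 1*46 = 16 - 46 = -30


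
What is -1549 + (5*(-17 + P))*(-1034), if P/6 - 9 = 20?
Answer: -813239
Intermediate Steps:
P = 174 (P = 54 + 6*20 = 54 + 120 = 174)
-1549 + (5*(-17 + P))*(-1034) = -1549 + (5*(-17 + 174))*(-1034) = -1549 + (5*157)*(-1034) = -1549 + 785*(-1034) = -1549 - 811690 = -813239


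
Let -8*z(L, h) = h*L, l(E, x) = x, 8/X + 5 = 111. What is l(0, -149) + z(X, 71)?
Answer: -15865/106 ≈ -149.67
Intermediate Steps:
X = 4/53 (X = 8/(-5 + 111) = 8/106 = 8*(1/106) = 4/53 ≈ 0.075472)
z(L, h) = -L*h/8 (z(L, h) = -h*L/8 = -L*h/8)
l(0, -149) + z(X, 71) = -149 - 1/8*4/53*71 = -149 - 71/106 = -15865/106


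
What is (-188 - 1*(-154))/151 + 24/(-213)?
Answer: -3622/10721 ≈ -0.33784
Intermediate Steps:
(-188 - 1*(-154))/151 + 24/(-213) = (-188 + 154)*(1/151) + 24*(-1/213) = -34*1/151 - 8/71 = -34/151 - 8/71 = -3622/10721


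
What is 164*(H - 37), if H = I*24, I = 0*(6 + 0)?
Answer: -6068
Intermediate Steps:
I = 0 (I = 0*6 = 0)
H = 0 (H = 0*24 = 0)
164*(H - 37) = 164*(0 - 37) = 164*(-37) = -6068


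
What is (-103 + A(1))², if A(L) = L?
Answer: 10404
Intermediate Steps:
(-103 + A(1))² = (-103 + 1)² = (-102)² = 10404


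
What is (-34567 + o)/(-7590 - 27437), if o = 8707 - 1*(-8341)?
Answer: 17519/35027 ≈ 0.50016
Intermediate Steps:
o = 17048 (o = 8707 + 8341 = 17048)
(-34567 + o)/(-7590 - 27437) = (-34567 + 17048)/(-7590 - 27437) = -17519/(-35027) = -17519*(-1/35027) = 17519/35027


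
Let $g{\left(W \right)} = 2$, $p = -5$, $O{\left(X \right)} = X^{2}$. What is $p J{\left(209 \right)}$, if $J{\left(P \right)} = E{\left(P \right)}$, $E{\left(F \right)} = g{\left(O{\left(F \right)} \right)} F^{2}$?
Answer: $-436810$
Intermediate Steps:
$E{\left(F \right)} = 2 F^{2}$
$J{\left(P \right)} = 2 P^{2}$
$p J{\left(209 \right)} = - 5 \cdot 2 \cdot 209^{2} = - 5 \cdot 2 \cdot 43681 = \left(-5\right) 87362 = -436810$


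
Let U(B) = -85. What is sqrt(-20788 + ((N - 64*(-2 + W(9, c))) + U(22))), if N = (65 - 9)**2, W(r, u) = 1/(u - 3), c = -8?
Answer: 3*I*sqrt(236665)/11 ≈ 132.68*I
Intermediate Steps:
W(r, u) = 1/(-3 + u)
N = 3136 (N = 56**2 = 3136)
sqrt(-20788 + ((N - 64*(-2 + W(9, c))) + U(22))) = sqrt(-20788 + ((3136 - 64*(-2 + 1/(-3 - 8))) - 85)) = sqrt(-20788 + ((3136 - 64*(-2 + 1/(-11))) - 85)) = sqrt(-20788 + ((3136 - 64*(-2 - 1/11)) - 85)) = sqrt(-20788 + ((3136 - 64*(-23/11)) - 85)) = sqrt(-20788 + ((3136 + 1472/11) - 85)) = sqrt(-20788 + (35968/11 - 85)) = sqrt(-20788 + 35033/11) = sqrt(-193635/11) = 3*I*sqrt(236665)/11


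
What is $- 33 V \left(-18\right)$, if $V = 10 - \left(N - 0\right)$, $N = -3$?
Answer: $7722$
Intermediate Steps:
$V = 13$ ($V = 10 - \left(-3 - 0\right) = 10 - \left(-3 + 0\right) = 10 - -3 = 10 + 3 = 13$)
$- 33 V \left(-18\right) = \left(-33\right) 13 \left(-18\right) = \left(-429\right) \left(-18\right) = 7722$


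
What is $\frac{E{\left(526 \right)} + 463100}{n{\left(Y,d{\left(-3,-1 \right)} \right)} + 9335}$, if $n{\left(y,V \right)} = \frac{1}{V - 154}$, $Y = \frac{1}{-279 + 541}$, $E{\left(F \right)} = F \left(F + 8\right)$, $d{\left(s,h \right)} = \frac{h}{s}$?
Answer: $\frac{42872078}{537929} \approx 79.698$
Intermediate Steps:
$E{\left(F \right)} = F \left(8 + F\right)$
$Y = \frac{1}{262} \approx 0.0038168$
$n{\left(y,V \right)} = \frac{1}{-154 + V}$
$\frac{E{\left(526 \right)} + 463100}{n{\left(Y,d{\left(-3,-1 \right)} \right)} + 9335} = \frac{526 \left(8 + 526\right) + 463100}{\frac{1}{-154 - \frac{1}{-3}} + 9335} = \frac{526 \cdot 534 + 463100}{\frac{1}{-154 - - \frac{1}{3}} + 9335} = \frac{280884 + 463100}{\frac{1}{-154 + \frac{1}{3}} + 9335} = \frac{743984}{\frac{1}{- \frac{461}{3}} + 9335} = \frac{743984}{- \frac{3}{461} + 9335} = \frac{743984}{\frac{4303432}{461}} = 743984 \cdot \frac{461}{4303432} = \frac{42872078}{537929}$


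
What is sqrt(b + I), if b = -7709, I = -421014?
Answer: I*sqrt(428723) ≈ 654.77*I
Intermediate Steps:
sqrt(b + I) = sqrt(-7709 - 421014) = sqrt(-428723) = I*sqrt(428723)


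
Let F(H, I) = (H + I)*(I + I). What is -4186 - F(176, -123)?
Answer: 8852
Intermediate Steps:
F(H, I) = 2*I*(H + I) (F(H, I) = (H + I)*(2*I) = 2*I*(H + I))
-4186 - F(176, -123) = -4186 - 2*(-123)*(176 - 123) = -4186 - 2*(-123)*53 = -4186 - 1*(-13038) = -4186 + 13038 = 8852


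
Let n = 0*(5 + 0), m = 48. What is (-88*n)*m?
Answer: 0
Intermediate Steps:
n = 0 (n = 0*5 = 0)
(-88*n)*m = -88*0*48 = 0*48 = 0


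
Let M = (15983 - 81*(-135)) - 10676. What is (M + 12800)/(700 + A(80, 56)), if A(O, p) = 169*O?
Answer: 14521/7110 ≈ 2.0423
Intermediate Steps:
M = 16242 (M = (15983 + 10935) - 10676 = 26918 - 10676 = 16242)
(M + 12800)/(700 + A(80, 56)) = (16242 + 12800)/(700 + 169*80) = 29042/(700 + 13520) = 29042/14220 = 29042*(1/14220) = 14521/7110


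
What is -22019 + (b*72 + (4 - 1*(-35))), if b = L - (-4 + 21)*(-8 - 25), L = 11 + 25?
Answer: 21004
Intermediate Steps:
L = 36
b = 597 (b = 36 - (-4 + 21)*(-8 - 25) = 36 - 17*(-33) = 36 - 1*(-561) = 36 + 561 = 597)
-22019 + (b*72 + (4 - 1*(-35))) = -22019 + (597*72 + (4 - 1*(-35))) = -22019 + (42984 + (4 + 35)) = -22019 + (42984 + 39) = -22019 + 43023 = 21004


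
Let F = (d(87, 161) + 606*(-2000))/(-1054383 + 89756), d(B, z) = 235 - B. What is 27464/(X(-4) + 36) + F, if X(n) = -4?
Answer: 3689001/4292 ≈ 859.51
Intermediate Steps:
F = 1348/1073 (F = ((235 - 1*87) + 606*(-2000))/(-1054383 + 89756) = ((235 - 87) - 1212000)/(-964627) = (148 - 1212000)*(-1/964627) = -1211852*(-1/964627) = 1348/1073 ≈ 1.2563)
27464/(X(-4) + 36) + F = 27464/(-4 + 36) + 1348/1073 = 27464/32 + 1348/1073 = 27464*(1/32) + 1348/1073 = 3433/4 + 1348/1073 = 3689001/4292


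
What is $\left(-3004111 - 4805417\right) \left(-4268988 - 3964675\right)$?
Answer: $64301021741064$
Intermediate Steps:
$\left(-3004111 - 4805417\right) \left(-4268988 - 3964675\right) = \left(-7809528\right) \left(-8233663\right) = 64301021741064$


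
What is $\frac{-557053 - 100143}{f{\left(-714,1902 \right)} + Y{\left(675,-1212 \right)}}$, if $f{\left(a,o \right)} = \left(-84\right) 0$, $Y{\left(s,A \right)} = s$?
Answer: $- \frac{657196}{675} \approx -973.62$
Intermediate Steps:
$f{\left(a,o \right)} = 0$
$\frac{-557053 - 100143}{f{\left(-714,1902 \right)} + Y{\left(675,-1212 \right)}} = \frac{-557053 - 100143}{0 + 675} = - \frac{657196}{675}$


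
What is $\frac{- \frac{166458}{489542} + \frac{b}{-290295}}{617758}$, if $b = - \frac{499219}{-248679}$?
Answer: $- \frac{3004223100774347}{5457918077479981051245} \approx -5.5043 \cdot 10^{-7}$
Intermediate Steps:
$b = \frac{499219}{248679}$ ($b = \left(-499219\right) \left(- \frac{1}{248679}\right) = \frac{499219}{248679} \approx 2.0075$)
$\frac{- \frac{166458}{489542} + \frac{b}{-290295}}{617758} = \frac{- \frac{166458}{489542} + \frac{499219}{248679 \left(-290295\right)}}{617758} = \left(\left(-166458\right) \frac{1}{489542} + \frac{499219}{248679} \left(- \frac{1}{290295}\right)\right) \frac{1}{617758} = \left(- \frac{83229}{244771} - \frac{499219}{72190270305}\right) \frac{1}{617758} = \left(- \frac{6008446201548694}{17670084652825155}\right) \frac{1}{617758} = - \frac{3004223100774347}{5457918077479981051245}$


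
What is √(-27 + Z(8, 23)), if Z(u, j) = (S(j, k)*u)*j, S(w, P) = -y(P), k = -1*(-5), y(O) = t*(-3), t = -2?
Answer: I*√1131 ≈ 33.63*I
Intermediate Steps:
y(O) = 6 (y(O) = -2*(-3) = 6)
k = 5
S(w, P) = -6 (S(w, P) = -1*6 = -6)
Z(u, j) = -6*j*u (Z(u, j) = (-6*u)*j = -6*j*u)
√(-27 + Z(8, 23)) = √(-27 - 6*23*8) = √(-27 - 1104) = √(-1131) = I*√1131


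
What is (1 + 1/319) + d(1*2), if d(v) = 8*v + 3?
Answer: 6381/319 ≈ 20.003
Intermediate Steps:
d(v) = 3 + 8*v
(1 + 1/319) + d(1*2) = (1 + 1/319) + (3 + 8*(1*2)) = (1 + 1/319) + (3 + 8*2) = 320/319 + (3 + 16) = 320/319 + 19 = 6381/319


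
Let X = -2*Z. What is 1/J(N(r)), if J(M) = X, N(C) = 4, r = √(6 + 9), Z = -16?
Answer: 1/32 ≈ 0.031250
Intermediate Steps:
r = √15 ≈ 3.8730
X = 32 (X = -2*(-16) = 32)
J(M) = 32
1/J(N(r)) = 1/32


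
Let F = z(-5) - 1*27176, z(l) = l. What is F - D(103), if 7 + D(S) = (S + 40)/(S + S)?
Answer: -5597987/206 ≈ -27175.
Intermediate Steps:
D(S) = -7 + (40 + S)/(2*S) (D(S) = -7 + (S + 40)/(S + S) = -7 + (40 + S)/((2*S)) = -7 + (40 + S)*(1/(2*S)) = -7 + (40 + S)/(2*S))
F = -27181 (F = -5 - 1*27176 = -5 - 27176 = -27181)
F - D(103) = -27181 - (-13/2 + 20/103) = -27181 - 1*(-1299/206) = -27181 + 1299/206 = -5597987/206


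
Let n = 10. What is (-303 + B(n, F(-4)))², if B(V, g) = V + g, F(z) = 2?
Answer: 84681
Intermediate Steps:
(-303 + B(n, F(-4)))² = (-303 + (10 + 2))² = (-303 + 12)² = (-291)² = 84681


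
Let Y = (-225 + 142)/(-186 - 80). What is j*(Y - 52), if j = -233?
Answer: 3203517/266 ≈ 12043.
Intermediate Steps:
Y = 83/266 (Y = -83/(-266) = -83*(-1/266) = 83/266 ≈ 0.31203)
j*(Y - 52) = -233*(83/266 - 52) = -233*(-13749/266) = 3203517/266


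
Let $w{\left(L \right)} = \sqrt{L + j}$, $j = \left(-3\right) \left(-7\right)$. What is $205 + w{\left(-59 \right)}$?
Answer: $205 + i \sqrt{38} \approx 205.0 + 6.1644 i$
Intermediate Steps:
$j = 21$
$w{\left(L \right)} = \sqrt{21 + L}$ ($w{\left(L \right)} = \sqrt{L + 21} = \sqrt{21 + L}$)
$205 + w{\left(-59 \right)} = 205 + \sqrt{21 - 59} = 205 + \sqrt{-38} = 205 + i \sqrt{38}$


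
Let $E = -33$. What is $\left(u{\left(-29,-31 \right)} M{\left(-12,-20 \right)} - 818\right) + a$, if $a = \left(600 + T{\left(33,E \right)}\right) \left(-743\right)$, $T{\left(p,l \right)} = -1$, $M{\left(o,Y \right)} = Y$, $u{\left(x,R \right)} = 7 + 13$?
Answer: $-446275$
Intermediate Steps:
$u{\left(x,R \right)} = 20$
$a = -445057$ ($a = \left(600 - 1\right) \left(-743\right) = 599 \left(-743\right) = -445057$)
$\left(u{\left(-29,-31 \right)} M{\left(-12,-20 \right)} - 818\right) + a = \left(20 \left(-20\right) - 818\right) - 445057 = \left(-400 - 818\right) - 445057 = -1218 - 445057 = -446275$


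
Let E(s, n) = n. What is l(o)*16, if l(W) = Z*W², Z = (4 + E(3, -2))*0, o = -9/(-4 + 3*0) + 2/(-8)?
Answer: 0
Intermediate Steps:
o = 2 (o = -9/(-4 + 0) + 2*(-⅛) = -9/(-4) - ¼ = -9*(-¼) - ¼ = 9/4 - ¼ = 2)
Z = 0 (Z = (4 - 2)*0 = 2*0 = 0)
l(W) = 0 (l(W) = 0*W² = 0)
l(o)*16 = 0*16 = 0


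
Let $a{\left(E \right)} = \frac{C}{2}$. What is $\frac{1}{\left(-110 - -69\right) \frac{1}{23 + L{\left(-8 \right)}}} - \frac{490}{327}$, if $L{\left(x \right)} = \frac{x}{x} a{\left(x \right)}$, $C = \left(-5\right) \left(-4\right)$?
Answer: $- \frac{30881}{13407} \approx -2.3033$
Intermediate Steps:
$C = 20$
$a{\left(E \right)} = 10$ ($a{\left(E \right)} = \frac{20}{2} = 20 \cdot \frac{1}{2} = 10$)
$L{\left(x \right)} = 10$ ($L{\left(x \right)} = \frac{x}{x} 10 = 1 \cdot 10 = 10$)
$\frac{1}{\left(-110 - -69\right) \frac{1}{23 + L{\left(-8 \right)}}} - \frac{490}{327} = \frac{1}{\left(-110 - -69\right) \frac{1}{23 + 10}} - \frac{490}{327} = \frac{1}{\left(-110 + 69\right) \frac{1}{33}} - \frac{490}{327} = \frac{\frac{1}{\frac{1}{33}}}{-41} - \frac{490}{327} = \left(- \frac{1}{41}\right) 33 - \frac{490}{327} = - \frac{33}{41} - \frac{490}{327} = - \frac{30881}{13407}$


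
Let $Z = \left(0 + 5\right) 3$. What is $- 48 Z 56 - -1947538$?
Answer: $1907218$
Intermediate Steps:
$Z = 15$ ($Z = 5 \cdot 3 = 15$)
$- 48 Z 56 - -1947538 = \left(-48\right) 15 \cdot 56 - -1947538 = \left(-720\right) 56 + 1947538 = -40320 + 1947538 = 1907218$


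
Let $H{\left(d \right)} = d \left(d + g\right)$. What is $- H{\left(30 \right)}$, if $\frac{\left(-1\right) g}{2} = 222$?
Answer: $12420$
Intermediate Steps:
$g = -444$ ($g = \left(-2\right) 222 = -444$)
$H{\left(d \right)} = d \left(-444 + d\right)$ ($H{\left(d \right)} = d \left(d - 444\right) = d \left(-444 + d\right)$)
$- H{\left(30 \right)} = - 30 \left(-444 + 30\right) = - 30 \left(-414\right) = \left(-1\right) \left(-12420\right) = 12420$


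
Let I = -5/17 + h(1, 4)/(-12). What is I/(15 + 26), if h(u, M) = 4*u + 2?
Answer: -27/1394 ≈ -0.019369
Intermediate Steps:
h(u, M) = 2 + 4*u
I = -27/34 (I = -5/17 + (2 + 4*1)/(-12) = -5*1/17 + (2 + 4)*(-1/12) = -5/17 + 6*(-1/12) = -5/17 - ½ = -27/34 ≈ -0.79412)
I/(15 + 26) = -27/34/(15 + 26) = -27/34/41 = (1/41)*(-27/34) = -27/1394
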